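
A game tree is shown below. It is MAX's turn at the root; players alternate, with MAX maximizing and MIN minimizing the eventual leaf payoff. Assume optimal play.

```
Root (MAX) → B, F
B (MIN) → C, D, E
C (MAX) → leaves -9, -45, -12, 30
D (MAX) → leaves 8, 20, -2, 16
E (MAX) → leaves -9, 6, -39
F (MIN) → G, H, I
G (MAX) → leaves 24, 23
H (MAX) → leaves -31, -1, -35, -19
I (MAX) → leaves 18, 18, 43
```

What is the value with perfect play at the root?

6

C (MAX): max(-9, -45, -12, 30) = 30
D (MAX): max(8, 20, -2, 16) = 20
E (MAX): max(-9, 6, -39) = 6
B (MIN): min(30, 20, 6) = 6
G (MAX): max(24, 23) = 24
H (MAX): max(-31, -1, -35, -19) = -1
I (MAX): max(18, 18, 43) = 43
F (MIN): min(24, -1, 43) = -1
Root (MAX): max(6, -1) = 6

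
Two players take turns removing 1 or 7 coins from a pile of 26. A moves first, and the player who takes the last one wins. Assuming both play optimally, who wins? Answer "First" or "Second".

Positions where the player to move wins (W) vs loses (L):
i:   0  1  2  3  4  5  6  7  8  9 10 11 12 13 14 15 16 17 18 19 20 21 22 23 24 25 26
     L  W  L  W  L  W  L  W  L  W  L  W  L  W  L  W  L  W  L  W  L  W  L  W  L  W  L
Position 26 is L, so the second player wins.

Second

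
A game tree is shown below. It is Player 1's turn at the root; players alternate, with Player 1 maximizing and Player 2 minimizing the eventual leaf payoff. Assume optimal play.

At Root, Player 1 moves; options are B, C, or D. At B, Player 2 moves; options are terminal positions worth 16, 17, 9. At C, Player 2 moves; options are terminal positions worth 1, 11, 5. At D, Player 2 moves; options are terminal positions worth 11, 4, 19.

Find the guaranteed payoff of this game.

9

B (Player 2): min(16, 17, 9) = 9
C (Player 2): min(1, 11, 5) = 1
D (Player 2): min(11, 4, 19) = 4
Root (Player 1): max(9, 1, 4) = 9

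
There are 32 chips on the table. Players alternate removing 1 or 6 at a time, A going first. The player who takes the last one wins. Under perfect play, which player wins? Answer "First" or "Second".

Second

Mark each pile size as W (mover wins) or L (mover loses):
i:   0  1  2  3  4  5  6  7  8  9 10 11 12 13 14 15 16 17 18 19 20 21 22 23 24 25 26 27 28 29 30 31 32
     L  W  L  W  L  W  W  L  W  L  W  L  W  W  L  W  L  W  L  W  W  L  W  L  W  L  W  W  L  W  L  W  L
Position 32 is L, so the second player wins.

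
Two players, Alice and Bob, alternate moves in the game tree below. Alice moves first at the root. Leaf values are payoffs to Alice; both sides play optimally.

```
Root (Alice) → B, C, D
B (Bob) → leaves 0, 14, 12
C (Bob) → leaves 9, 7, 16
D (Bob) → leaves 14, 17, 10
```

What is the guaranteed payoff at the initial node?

B (Bob): min(0, 14, 12) = 0
C (Bob): min(9, 7, 16) = 7
D (Bob): min(14, 17, 10) = 10
Root (Alice): max(0, 7, 10) = 10

10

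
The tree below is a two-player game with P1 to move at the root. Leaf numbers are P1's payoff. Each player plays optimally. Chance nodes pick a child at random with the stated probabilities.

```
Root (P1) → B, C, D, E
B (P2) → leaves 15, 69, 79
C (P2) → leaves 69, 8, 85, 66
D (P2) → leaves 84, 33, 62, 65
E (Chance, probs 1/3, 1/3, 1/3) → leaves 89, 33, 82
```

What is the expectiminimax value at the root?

68

B (P2): min(15, 69, 79) = 15
C (P2): min(69, 8, 85, 66) = 8
D (P2): min(84, 33, 62, 65) = 33
E (Chance): 1/3·89 + 1/3·33 + 1/3·82 = 68
Root (P1): max(15, 8, 33, 68) = 68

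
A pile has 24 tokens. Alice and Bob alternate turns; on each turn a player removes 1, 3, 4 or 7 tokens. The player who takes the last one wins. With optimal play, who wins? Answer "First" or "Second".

Second

Positions where the player to move wins (W) vs loses (L):
i:   0  1  2  3  4  5  6  7  8  9 10 11 12 13 14 15 16 17 18 19 20 21 22 23 24
     L  W  L  W  W  W  W  W  L  W  L  W  W  W  W  W  L  W  L  W  W  W  W  W  L
Position 24 is L, so the second player wins.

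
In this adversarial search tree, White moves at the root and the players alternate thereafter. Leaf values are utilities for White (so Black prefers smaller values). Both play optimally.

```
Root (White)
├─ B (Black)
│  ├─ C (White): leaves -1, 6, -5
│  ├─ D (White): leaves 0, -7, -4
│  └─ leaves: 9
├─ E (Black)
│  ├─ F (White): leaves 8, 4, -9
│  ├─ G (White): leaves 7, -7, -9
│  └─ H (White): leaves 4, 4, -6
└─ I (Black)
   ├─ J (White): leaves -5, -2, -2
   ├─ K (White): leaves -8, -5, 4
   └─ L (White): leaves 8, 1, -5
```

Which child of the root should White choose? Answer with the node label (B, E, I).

E

C (White): max(-1, 6, -5) = 6
D (White): max(0, -7, -4) = 0
B (Black): min(6, 0, 9) = 0
F (White): max(8, 4, -9) = 8
G (White): max(7, -7, -9) = 7
H (White): max(4, 4, -6) = 4
E (Black): min(8, 7, 4) = 4
J (White): max(-5, -2, -2) = -2
K (White): max(-8, -5, 4) = 4
L (White): max(8, 1, -5) = 8
I (Black): min(-2, 4, 8) = -2
Root (White): max(0, 4, -2) = 4
White picks the child with the highest value: E (value 4).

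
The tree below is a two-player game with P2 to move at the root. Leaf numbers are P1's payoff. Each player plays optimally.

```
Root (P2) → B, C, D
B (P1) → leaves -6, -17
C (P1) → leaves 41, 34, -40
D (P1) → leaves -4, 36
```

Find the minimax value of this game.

B (P1): max(-6, -17) = -6
C (P1): max(41, 34, -40) = 41
D (P1): max(-4, 36) = 36
Root (P2): min(-6, 41, 36) = -6

-6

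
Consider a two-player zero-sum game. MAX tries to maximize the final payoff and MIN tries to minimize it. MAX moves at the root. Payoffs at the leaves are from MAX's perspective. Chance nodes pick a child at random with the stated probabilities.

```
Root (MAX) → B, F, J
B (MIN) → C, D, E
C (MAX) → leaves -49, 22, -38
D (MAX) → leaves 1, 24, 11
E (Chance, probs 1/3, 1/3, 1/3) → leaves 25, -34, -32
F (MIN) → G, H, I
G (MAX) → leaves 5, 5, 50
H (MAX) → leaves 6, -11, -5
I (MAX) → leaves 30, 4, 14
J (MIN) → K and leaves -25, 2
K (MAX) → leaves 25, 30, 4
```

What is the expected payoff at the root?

C (MAX): max(-49, 22, -38) = 22
D (MAX): max(1, 24, 11) = 24
E (Chance): 1/3·25 + 1/3·-34 + 1/3·-32 = -13.67
B (MIN): min(22, 24, -13.67) = -13.67
G (MAX): max(5, 5, 50) = 50
H (MAX): max(6, -11, -5) = 6
I (MAX): max(30, 4, 14) = 30
F (MIN): min(50, 6, 30) = 6
K (MAX): max(25, 30, 4) = 30
J (MIN): min(30, -25, 2) = -25
Root (MAX): max(-13.67, 6, -25) = 6

6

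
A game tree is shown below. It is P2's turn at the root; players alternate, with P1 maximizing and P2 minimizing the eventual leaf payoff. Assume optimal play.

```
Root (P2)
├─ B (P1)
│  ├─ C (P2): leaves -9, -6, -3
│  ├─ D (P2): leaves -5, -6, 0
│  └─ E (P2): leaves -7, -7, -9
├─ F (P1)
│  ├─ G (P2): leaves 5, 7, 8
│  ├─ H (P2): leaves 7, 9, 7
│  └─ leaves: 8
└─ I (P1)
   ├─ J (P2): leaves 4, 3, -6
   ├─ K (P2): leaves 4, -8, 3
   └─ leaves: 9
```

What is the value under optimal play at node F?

G: min(5, 7, 8) = 5
H: min(7, 9, 7) = 7
F: max(5, 7, 8) = 8

8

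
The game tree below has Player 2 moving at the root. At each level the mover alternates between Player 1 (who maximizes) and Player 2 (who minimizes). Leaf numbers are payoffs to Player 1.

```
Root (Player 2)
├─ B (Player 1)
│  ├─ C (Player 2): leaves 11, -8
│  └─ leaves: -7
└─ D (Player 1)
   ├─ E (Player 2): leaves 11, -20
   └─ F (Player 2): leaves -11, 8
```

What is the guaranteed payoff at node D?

E: min(11, -20) = -20
F: min(-11, 8) = -11
D: max(-20, -11) = -11

-11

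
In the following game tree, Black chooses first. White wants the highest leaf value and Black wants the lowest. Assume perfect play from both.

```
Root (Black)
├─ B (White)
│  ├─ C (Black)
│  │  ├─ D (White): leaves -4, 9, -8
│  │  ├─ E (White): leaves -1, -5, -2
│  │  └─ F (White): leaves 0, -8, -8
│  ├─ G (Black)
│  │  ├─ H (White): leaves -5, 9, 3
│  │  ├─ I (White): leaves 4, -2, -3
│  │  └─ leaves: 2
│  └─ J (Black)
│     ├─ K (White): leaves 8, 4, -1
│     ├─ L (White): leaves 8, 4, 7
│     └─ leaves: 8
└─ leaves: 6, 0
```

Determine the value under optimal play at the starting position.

0

D (White): max(-4, 9, -8) = 9
E (White): max(-1, -5, -2) = -1
F (White): max(0, -8, -8) = 0
C (Black): min(9, -1, 0) = -1
H (White): max(-5, 9, 3) = 9
I (White): max(4, -2, -3) = 4
G (Black): min(9, 4, 2) = 2
K (White): max(8, 4, -1) = 8
L (White): max(8, 4, 7) = 8
J (Black): min(8, 8, 8) = 8
B (White): max(-1, 2, 8) = 8
Root (Black): min(8, 6, 0) = 0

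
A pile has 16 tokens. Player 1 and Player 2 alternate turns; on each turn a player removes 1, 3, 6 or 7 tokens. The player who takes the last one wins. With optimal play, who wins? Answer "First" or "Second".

Positions where the player to move wins (W) vs loses (L):
i:   0  1  2  3  4  5  6  7  8  9 10 11 12 13 14 15 16
     L  W  L  W  L  W  W  W  W  W  W  W  L  W  L  W  L
Position 16 is L, so the second player wins.

Second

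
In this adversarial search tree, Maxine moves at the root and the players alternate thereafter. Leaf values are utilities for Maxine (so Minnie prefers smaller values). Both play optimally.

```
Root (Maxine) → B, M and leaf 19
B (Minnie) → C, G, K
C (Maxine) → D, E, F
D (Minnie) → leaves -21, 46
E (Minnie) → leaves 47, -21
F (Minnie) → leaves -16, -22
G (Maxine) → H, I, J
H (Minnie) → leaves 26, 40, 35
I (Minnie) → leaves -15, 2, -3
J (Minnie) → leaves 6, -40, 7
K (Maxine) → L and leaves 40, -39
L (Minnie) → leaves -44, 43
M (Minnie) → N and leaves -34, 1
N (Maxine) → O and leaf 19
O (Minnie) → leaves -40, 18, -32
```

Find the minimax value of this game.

19

D (Minnie): min(-21, 46) = -21
E (Minnie): min(47, -21) = -21
F (Minnie): min(-16, -22) = -22
C (Maxine): max(-21, -21, -22) = -21
H (Minnie): min(26, 40, 35) = 26
I (Minnie): min(-15, 2, -3) = -15
J (Minnie): min(6, -40, 7) = -40
G (Maxine): max(26, -15, -40) = 26
L (Minnie): min(-44, 43) = -44
K (Maxine): max(-44, 40, -39) = 40
B (Minnie): min(-21, 26, 40) = -21
O (Minnie): min(-40, 18, -32) = -40
N (Maxine): max(-40, 19) = 19
M (Minnie): min(19, -34, 1) = -34
Root (Maxine): max(-21, -34, 19) = 19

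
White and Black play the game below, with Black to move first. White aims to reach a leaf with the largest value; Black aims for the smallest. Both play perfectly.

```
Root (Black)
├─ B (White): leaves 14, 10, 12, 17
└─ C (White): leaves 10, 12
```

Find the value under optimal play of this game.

B (White): max(14, 10, 12, 17) = 17
C (White): max(10, 12) = 12
Root (Black): min(17, 12) = 12

12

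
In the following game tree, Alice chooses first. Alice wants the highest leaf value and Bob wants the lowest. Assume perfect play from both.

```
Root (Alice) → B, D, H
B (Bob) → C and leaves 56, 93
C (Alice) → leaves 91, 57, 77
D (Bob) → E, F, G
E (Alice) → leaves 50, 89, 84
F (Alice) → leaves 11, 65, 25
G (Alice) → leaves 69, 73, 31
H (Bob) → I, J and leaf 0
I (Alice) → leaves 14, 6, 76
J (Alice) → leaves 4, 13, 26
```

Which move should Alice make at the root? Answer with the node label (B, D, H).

D

C (Alice): max(91, 57, 77) = 91
B (Bob): min(91, 56, 93) = 56
E (Alice): max(50, 89, 84) = 89
F (Alice): max(11, 65, 25) = 65
G (Alice): max(69, 73, 31) = 73
D (Bob): min(89, 65, 73) = 65
I (Alice): max(14, 6, 76) = 76
J (Alice): max(4, 13, 26) = 26
H (Bob): min(76, 26, 0) = 0
Root (Alice): max(56, 65, 0) = 65
Alice picks the child with the highest value: D (value 65).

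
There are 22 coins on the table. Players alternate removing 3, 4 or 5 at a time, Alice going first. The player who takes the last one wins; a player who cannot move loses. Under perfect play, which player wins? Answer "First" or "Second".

W/L table (W = player to move can force a win):
i:   0  1  2  3  4  5  6  7  8  9 10 11 12 13 14 15 16 17 18 19 20 21 22
     L  L  L  W  W  W  W  W  L  L  L  W  W  W  W  W  L  L  L  W  W  W  W
Position 22 is W, so the first player wins.

First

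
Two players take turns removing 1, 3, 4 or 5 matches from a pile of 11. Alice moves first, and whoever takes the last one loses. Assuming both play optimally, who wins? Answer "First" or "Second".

Second

W/L table (W = player to move can force a win):
i:   0  1  2  3  4  5  6  7  8  9 10 11
     W  L  W  L  W  W  W  W  W  L  W  L
Position 11 is L, so the second player wins.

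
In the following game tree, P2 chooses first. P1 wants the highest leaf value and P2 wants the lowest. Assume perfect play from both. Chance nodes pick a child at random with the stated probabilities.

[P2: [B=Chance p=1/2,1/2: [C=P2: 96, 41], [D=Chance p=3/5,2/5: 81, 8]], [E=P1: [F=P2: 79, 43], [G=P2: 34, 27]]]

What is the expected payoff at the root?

43

C (P2): min(96, 41) = 41
D (Chance): 3/5·81 + 2/5·8 = 51.8
B (Chance): 1/2·41 + 1/2·51.8 = 46.4
F (P2): min(79, 43) = 43
G (P2): min(34, 27) = 27
E (P1): max(43, 27) = 43
Root (P2): min(46.4, 43) = 43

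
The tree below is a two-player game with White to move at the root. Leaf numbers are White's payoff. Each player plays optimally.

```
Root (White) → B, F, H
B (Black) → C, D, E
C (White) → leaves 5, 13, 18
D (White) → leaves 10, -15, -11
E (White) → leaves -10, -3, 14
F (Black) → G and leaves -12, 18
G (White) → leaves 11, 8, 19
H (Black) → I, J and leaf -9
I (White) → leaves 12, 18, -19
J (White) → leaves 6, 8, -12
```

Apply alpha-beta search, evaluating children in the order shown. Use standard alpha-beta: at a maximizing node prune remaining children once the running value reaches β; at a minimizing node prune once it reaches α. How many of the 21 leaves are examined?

C [α=-∞,β=+∞]: v=18
D [α=-∞,β=18]: v=10
E [α=-∞,β=10]: v=14
B [α=-∞,β=+∞]: v=10
G [α=10,β=+∞]: v=19
F [α=10,β=+∞]: v=-12 after child 2 ≤ α → α-cutoff, skip 1
I [α=10,β=+∞]: v=18
J [α=10,β=18]: v=8
H [α=10,β=+∞]: v=8 after child 2 ≤ α → α-cutoff, skip 1
Root [α=-∞,β=+∞]: v=10
Leaves evaluated: 19 of 21.

19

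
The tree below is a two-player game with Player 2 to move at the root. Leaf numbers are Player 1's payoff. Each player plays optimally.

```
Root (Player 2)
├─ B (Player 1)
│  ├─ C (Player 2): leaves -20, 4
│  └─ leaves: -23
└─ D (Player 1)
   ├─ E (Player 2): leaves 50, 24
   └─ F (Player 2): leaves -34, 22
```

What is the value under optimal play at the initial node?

C (Player 2): min(-20, 4) = -20
B (Player 1): max(-20, -23) = -20
E (Player 2): min(50, 24) = 24
F (Player 2): min(-34, 22) = -34
D (Player 1): max(24, -34) = 24
Root (Player 2): min(-20, 24) = -20

-20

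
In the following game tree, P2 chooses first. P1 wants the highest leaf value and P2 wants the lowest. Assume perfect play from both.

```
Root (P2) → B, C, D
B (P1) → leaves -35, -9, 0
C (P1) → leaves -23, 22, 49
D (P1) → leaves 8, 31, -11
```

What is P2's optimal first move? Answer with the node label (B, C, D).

B

B (P1): max(-35, -9, 0) = 0
C (P1): max(-23, 22, 49) = 49
D (P1): max(8, 31, -11) = 31
Root (P2): min(0, 49, 31) = 0
P2 picks the child with the lowest value: B (value 0).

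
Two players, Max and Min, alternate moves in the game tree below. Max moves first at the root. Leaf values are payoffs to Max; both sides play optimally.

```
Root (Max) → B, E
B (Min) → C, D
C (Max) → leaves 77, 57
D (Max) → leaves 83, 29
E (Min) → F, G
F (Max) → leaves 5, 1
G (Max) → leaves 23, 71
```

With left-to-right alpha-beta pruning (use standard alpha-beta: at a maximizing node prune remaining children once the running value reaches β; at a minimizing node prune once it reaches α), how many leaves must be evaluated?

C [α=-∞,β=+∞]: v=77
D [α=-∞,β=77]: v=83 after child 1 ≥ β → β-cutoff, skip 1
B [α=-∞,β=+∞]: v=77
F [α=77,β=+∞]: v=5
E [α=77,β=+∞]: v=5 after child 1 ≤ α → α-cutoff, skip 1
Root [α=-∞,β=+∞]: v=77
Leaves evaluated: 5 of 8.

5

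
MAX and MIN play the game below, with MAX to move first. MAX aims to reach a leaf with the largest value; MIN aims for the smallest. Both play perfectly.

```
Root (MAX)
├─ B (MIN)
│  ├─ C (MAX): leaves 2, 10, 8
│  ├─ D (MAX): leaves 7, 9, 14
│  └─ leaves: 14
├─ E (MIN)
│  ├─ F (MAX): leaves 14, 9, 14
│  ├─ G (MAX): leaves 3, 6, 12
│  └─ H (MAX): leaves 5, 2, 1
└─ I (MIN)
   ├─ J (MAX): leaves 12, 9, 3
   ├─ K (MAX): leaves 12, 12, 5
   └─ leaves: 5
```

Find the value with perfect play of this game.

C (MAX): max(2, 10, 8) = 10
D (MAX): max(7, 9, 14) = 14
B (MIN): min(10, 14, 14) = 10
F (MAX): max(14, 9, 14) = 14
G (MAX): max(3, 6, 12) = 12
H (MAX): max(5, 2, 1) = 5
E (MIN): min(14, 12, 5) = 5
J (MAX): max(12, 9, 3) = 12
K (MAX): max(12, 12, 5) = 12
I (MIN): min(12, 12, 5) = 5
Root (MAX): max(10, 5, 5) = 10

10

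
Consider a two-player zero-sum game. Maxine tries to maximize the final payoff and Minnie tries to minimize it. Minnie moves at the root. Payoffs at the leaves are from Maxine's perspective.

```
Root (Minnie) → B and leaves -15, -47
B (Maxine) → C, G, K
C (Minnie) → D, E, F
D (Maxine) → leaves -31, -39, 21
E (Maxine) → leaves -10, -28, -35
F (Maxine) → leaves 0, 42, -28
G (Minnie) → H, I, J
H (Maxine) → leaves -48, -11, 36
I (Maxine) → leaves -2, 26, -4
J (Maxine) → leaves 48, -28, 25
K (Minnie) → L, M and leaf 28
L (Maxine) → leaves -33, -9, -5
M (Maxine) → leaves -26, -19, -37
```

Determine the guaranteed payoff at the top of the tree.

-47

D (Maxine): max(-31, -39, 21) = 21
E (Maxine): max(-10, -28, -35) = -10
F (Maxine): max(0, 42, -28) = 42
C (Minnie): min(21, -10, 42) = -10
H (Maxine): max(-48, -11, 36) = 36
I (Maxine): max(-2, 26, -4) = 26
J (Maxine): max(48, -28, 25) = 48
G (Minnie): min(36, 26, 48) = 26
L (Maxine): max(-33, -9, -5) = -5
M (Maxine): max(-26, -19, -37) = -19
K (Minnie): min(-5, -19, 28) = -19
B (Maxine): max(-10, 26, -19) = 26
Root (Minnie): min(26, -15, -47) = -47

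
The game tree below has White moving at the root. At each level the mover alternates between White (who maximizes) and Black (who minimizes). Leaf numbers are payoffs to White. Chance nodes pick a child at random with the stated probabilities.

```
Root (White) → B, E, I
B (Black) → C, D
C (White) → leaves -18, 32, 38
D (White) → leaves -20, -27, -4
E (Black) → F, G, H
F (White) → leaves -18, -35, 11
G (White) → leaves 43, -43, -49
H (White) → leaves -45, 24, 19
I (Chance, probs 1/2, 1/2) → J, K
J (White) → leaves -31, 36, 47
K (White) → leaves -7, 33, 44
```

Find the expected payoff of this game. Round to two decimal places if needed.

C (White): max(-18, 32, 38) = 38
D (White): max(-20, -27, -4) = -4
B (Black): min(38, -4) = -4
F (White): max(-18, -35, 11) = 11
G (White): max(43, -43, -49) = 43
H (White): max(-45, 24, 19) = 24
E (Black): min(11, 43, 24) = 11
J (White): max(-31, 36, 47) = 47
K (White): max(-7, 33, 44) = 44
I (Chance): 1/2·47 + 1/2·44 = 45.5
Root (White): max(-4, 11, 45.5) = 45.5

45.5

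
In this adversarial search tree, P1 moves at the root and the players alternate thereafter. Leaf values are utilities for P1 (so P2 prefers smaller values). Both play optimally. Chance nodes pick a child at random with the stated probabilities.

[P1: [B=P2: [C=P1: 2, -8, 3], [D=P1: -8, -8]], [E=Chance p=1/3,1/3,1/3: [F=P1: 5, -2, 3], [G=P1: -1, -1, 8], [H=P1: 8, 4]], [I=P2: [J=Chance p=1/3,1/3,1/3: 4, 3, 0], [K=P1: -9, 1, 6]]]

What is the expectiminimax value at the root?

C (P1): max(2, -8, 3) = 3
D (P1): max(-8, -8) = -8
B (P2): min(3, -8) = -8
F (P1): max(5, -2, 3) = 5
G (P1): max(-1, -1, 8) = 8
H (P1): max(8, 4) = 8
E (Chance): 1/3·5 + 1/3·8 + 1/3·8 = 7
J (Chance): 1/3·4 + 1/3·3 + 1/3·0 = 2.33
K (P1): max(-9, 1, 6) = 6
I (P2): min(2.33, 6) = 2.33
Root (P1): max(-8, 7, 2.33) = 7

7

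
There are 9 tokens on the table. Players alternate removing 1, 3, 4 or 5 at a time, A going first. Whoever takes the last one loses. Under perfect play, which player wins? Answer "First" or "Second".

Second

W/L table (W = player to move can force a win):
i:   0  1  2  3  4  5  6  7  8  9
     W  L  W  L  W  W  W  W  W  L
Position 9 is L, so the second player wins.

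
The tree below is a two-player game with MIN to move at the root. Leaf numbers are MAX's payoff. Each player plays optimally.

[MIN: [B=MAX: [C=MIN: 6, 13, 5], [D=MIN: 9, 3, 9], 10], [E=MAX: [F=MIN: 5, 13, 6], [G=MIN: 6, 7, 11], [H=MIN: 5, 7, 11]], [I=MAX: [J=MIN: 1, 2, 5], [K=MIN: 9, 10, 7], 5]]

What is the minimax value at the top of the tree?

C (MIN): min(6, 13, 5) = 5
D (MIN): min(9, 3, 9) = 3
B (MAX): max(5, 3, 10) = 10
F (MIN): min(5, 13, 6) = 5
G (MIN): min(6, 7, 11) = 6
H (MIN): min(5, 7, 11) = 5
E (MAX): max(5, 6, 5) = 6
J (MIN): min(1, 2, 5) = 1
K (MIN): min(9, 10, 7) = 7
I (MAX): max(1, 7, 5) = 7
Root (MIN): min(10, 6, 7) = 6

6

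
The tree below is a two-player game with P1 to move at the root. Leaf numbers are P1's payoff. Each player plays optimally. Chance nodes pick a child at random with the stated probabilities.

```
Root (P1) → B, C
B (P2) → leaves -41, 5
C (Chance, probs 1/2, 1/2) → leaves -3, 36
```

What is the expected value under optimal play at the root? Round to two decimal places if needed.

B (P2): min(-41, 5) = -41
C (Chance): 1/2·-3 + 1/2·36 = 16.5
Root (P1): max(-41, 16.5) = 16.5

16.5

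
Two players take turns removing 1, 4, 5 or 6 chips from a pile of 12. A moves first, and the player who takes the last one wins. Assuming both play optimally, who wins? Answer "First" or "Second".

First

i:   0  1  2  3  4  5  6  7  8  9 10 11 12
     L  W  L  W  W  W  W  W  W  L  W  L  W
Position 12 is W, so the first player wins.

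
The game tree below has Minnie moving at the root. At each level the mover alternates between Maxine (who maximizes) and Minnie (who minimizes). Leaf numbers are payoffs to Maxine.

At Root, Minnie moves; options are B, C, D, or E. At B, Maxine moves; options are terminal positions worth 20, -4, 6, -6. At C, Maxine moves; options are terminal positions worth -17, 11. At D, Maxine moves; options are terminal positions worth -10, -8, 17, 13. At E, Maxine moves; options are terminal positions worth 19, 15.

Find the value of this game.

11

B (Maxine): max(20, -4, 6, -6) = 20
C (Maxine): max(-17, 11) = 11
D (Maxine): max(-10, -8, 17, 13) = 17
E (Maxine): max(19, 15) = 19
Root (Minnie): min(20, 11, 17, 19) = 11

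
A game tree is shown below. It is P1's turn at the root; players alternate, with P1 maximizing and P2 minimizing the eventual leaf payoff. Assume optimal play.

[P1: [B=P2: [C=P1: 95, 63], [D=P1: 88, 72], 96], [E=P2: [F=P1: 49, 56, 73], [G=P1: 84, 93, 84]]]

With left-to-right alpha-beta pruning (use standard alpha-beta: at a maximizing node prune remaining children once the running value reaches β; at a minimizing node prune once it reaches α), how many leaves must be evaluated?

C [α=-∞,β=+∞]: v=95
D [α=-∞,β=95]: v=88
B [α=-∞,β=+∞]: v=88
F [α=88,β=+∞]: v=73
E [α=88,β=+∞]: v=73 after child 1 ≤ α → α-cutoff, skip 1
Root [α=-∞,β=+∞]: v=88
Leaves evaluated: 8 of 11.

8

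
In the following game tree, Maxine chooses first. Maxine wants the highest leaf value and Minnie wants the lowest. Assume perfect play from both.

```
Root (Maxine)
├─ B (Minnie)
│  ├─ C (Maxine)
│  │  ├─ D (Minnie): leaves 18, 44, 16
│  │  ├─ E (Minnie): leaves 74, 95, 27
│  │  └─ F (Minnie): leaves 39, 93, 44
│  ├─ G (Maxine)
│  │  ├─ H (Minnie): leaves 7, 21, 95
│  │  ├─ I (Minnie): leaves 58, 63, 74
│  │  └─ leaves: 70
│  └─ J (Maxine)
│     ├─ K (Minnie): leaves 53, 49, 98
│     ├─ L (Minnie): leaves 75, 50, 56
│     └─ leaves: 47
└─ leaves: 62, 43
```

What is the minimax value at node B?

39

D: min(18, 44, 16) = 16
E: min(74, 95, 27) = 27
F: min(39, 93, 44) = 39
C: max(16, 27, 39) = 39
H: min(7, 21, 95) = 7
I: min(58, 63, 74) = 58
G: max(7, 58, 70) = 70
K: min(53, 49, 98) = 49
L: min(75, 50, 56) = 50
J: max(49, 50, 47) = 50
B: min(39, 70, 50) = 39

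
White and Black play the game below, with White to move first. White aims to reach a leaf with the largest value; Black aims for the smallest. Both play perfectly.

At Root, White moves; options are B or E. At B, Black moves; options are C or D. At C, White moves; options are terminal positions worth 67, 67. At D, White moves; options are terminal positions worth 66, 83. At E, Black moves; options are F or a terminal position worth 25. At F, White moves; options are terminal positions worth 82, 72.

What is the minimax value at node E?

25

F: max(82, 72) = 82
E: min(82, 25) = 25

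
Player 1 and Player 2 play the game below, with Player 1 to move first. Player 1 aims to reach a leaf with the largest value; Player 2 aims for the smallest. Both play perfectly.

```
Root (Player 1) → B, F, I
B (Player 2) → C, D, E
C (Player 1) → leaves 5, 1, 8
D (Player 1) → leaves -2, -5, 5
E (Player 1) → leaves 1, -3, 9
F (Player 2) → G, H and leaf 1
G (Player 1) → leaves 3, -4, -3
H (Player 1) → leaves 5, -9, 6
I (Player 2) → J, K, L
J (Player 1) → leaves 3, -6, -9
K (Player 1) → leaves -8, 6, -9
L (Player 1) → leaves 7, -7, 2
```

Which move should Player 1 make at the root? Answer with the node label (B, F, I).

B

C (Player 1): max(5, 1, 8) = 8
D (Player 1): max(-2, -5, 5) = 5
E (Player 1): max(1, -3, 9) = 9
B (Player 2): min(8, 5, 9) = 5
G (Player 1): max(3, -4, -3) = 3
H (Player 1): max(5, -9, 6) = 6
F (Player 2): min(3, 6, 1) = 1
J (Player 1): max(3, -6, -9) = 3
K (Player 1): max(-8, 6, -9) = 6
L (Player 1): max(7, -7, 2) = 7
I (Player 2): min(3, 6, 7) = 3
Root (Player 1): max(5, 1, 3) = 5
Player 1 picks the child with the highest value: B (value 5).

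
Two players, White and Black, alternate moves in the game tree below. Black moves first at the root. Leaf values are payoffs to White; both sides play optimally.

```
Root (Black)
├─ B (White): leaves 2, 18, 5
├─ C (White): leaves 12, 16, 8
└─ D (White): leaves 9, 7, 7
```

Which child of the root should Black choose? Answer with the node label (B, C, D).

B (White): max(2, 18, 5) = 18
C (White): max(12, 16, 8) = 16
D (White): max(9, 7, 7) = 9
Root (Black): min(18, 16, 9) = 9
Black picks the child with the lowest value: D (value 9).

D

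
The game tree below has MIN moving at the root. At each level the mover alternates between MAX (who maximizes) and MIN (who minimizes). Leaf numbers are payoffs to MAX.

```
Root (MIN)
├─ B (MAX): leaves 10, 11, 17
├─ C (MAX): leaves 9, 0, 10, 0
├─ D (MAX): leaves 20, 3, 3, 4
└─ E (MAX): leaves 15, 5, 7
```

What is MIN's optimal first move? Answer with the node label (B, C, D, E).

C

B (MAX): max(10, 11, 17) = 17
C (MAX): max(9, 0, 10, 0) = 10
D (MAX): max(20, 3, 3, 4) = 20
E (MAX): max(15, 5, 7) = 15
Root (MIN): min(17, 10, 20, 15) = 10
MIN picks the child with the lowest value: C (value 10).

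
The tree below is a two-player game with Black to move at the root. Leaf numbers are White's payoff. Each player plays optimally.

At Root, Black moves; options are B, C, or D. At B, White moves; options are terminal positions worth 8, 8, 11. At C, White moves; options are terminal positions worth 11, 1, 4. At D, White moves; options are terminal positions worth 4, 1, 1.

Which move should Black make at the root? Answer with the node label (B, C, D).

D

B (White): max(8, 8, 11) = 11
C (White): max(11, 1, 4) = 11
D (White): max(4, 1, 1) = 4
Root (Black): min(11, 11, 4) = 4
Black picks the child with the lowest value: D (value 4).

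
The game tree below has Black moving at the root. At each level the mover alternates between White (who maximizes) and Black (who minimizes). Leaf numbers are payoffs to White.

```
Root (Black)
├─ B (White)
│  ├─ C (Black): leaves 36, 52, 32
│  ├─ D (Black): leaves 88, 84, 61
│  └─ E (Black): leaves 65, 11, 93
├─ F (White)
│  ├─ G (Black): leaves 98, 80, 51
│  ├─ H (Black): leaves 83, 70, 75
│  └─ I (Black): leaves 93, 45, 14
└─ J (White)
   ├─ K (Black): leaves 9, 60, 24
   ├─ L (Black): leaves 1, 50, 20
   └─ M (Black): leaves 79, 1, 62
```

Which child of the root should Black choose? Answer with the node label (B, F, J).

J

C (Black): min(36, 52, 32) = 32
D (Black): min(88, 84, 61) = 61
E (Black): min(65, 11, 93) = 11
B (White): max(32, 61, 11) = 61
G (Black): min(98, 80, 51) = 51
H (Black): min(83, 70, 75) = 70
I (Black): min(93, 45, 14) = 14
F (White): max(51, 70, 14) = 70
K (Black): min(9, 60, 24) = 9
L (Black): min(1, 50, 20) = 1
M (Black): min(79, 1, 62) = 1
J (White): max(9, 1, 1) = 9
Root (Black): min(61, 70, 9) = 9
Black picks the child with the lowest value: J (value 9).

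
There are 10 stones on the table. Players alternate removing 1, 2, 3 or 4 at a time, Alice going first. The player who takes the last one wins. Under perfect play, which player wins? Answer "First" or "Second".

Second

i:   0  1  2  3  4  5  6  7  8  9 10
     L  W  W  W  W  L  W  W  W  W  L
Position 10 is L, so the second player wins.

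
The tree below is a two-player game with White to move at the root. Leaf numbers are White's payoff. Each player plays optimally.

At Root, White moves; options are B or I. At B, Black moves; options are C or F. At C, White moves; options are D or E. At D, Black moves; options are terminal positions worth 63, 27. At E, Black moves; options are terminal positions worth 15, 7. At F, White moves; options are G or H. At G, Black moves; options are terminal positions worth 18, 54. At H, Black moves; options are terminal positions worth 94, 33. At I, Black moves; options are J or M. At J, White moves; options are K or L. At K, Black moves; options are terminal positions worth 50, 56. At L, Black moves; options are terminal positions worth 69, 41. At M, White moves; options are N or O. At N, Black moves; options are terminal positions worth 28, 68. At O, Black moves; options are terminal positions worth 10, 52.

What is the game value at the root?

28

D (Black): min(63, 27) = 27
E (Black): min(15, 7) = 7
C (White): max(27, 7) = 27
G (Black): min(18, 54) = 18
H (Black): min(94, 33) = 33
F (White): max(18, 33) = 33
B (Black): min(27, 33) = 27
K (Black): min(50, 56) = 50
L (Black): min(69, 41) = 41
J (White): max(50, 41) = 50
N (Black): min(28, 68) = 28
O (Black): min(10, 52) = 10
M (White): max(28, 10) = 28
I (Black): min(50, 28) = 28
Root (White): max(27, 28) = 28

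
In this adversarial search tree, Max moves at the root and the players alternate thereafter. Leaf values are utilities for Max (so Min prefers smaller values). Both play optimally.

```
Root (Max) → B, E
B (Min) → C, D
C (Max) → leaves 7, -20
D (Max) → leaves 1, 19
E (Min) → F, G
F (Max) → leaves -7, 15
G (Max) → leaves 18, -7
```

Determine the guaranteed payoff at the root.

C (Max): max(7, -20) = 7
D (Max): max(1, 19) = 19
B (Min): min(7, 19) = 7
F (Max): max(-7, 15) = 15
G (Max): max(18, -7) = 18
E (Min): min(15, 18) = 15
Root (Max): max(7, 15) = 15

15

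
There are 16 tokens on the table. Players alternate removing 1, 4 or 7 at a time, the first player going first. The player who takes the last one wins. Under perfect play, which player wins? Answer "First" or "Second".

W/L table (W = player to move can force a win):
i:   0  1  2  3  4  5  6  7  8  9 10 11 12 13 14 15 16
     L  W  L  W  W  L  W  W  L  W  L  W  W  L  W  W  L
Position 16 is L, so the second player wins.

Second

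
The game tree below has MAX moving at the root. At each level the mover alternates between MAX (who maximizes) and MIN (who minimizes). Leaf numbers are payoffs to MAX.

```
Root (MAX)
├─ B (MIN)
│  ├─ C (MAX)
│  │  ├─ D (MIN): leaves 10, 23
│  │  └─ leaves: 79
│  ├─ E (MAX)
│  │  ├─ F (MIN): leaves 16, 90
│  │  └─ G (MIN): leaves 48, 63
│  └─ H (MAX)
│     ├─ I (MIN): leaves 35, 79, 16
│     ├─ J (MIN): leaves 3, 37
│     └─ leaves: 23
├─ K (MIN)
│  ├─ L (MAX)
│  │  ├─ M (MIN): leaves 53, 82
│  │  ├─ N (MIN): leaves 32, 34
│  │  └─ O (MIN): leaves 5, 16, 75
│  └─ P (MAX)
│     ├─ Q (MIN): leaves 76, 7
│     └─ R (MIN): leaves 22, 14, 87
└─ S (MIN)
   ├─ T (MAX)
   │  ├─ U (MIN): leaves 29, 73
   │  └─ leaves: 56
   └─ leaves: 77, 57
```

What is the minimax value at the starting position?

56

D (MIN): min(10, 23) = 10
C (MAX): max(10, 79) = 79
F (MIN): min(16, 90) = 16
G (MIN): min(48, 63) = 48
E (MAX): max(16, 48) = 48
I (MIN): min(35, 79, 16) = 16
J (MIN): min(3, 37) = 3
H (MAX): max(16, 3, 23) = 23
B (MIN): min(79, 48, 23) = 23
M (MIN): min(53, 82) = 53
N (MIN): min(32, 34) = 32
O (MIN): min(5, 16, 75) = 5
L (MAX): max(53, 32, 5) = 53
Q (MIN): min(76, 7) = 7
R (MIN): min(22, 14, 87) = 14
P (MAX): max(7, 14) = 14
K (MIN): min(53, 14) = 14
U (MIN): min(29, 73) = 29
T (MAX): max(29, 56) = 56
S (MIN): min(56, 77, 57) = 56
Root (MAX): max(23, 14, 56) = 56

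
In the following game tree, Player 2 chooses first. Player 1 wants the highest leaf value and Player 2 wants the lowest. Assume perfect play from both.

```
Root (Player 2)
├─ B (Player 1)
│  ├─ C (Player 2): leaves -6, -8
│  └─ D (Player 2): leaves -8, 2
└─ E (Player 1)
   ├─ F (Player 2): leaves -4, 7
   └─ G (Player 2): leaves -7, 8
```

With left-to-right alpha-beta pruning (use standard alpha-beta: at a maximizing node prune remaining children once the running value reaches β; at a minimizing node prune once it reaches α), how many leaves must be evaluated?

C [α=-∞,β=+∞]: v=-8
D [α=-8,β=+∞]: v=-8 after child 1 ≤ α → α-cutoff, skip 1
B [α=-∞,β=+∞]: v=-8
F [α=-∞,β=-8]: v=-4
E [α=-∞,β=-8]: v=-4 after child 1 ≥ β → β-cutoff, skip 1
Root [α=-∞,β=+∞]: v=-8
Leaves evaluated: 5 of 8.

5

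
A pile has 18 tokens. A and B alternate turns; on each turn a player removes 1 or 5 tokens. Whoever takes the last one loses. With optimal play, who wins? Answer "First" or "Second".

First

Compute winning (W) and losing (L) positions by backward induction:
i:   0  1  2  3  4  5  6  7  8  9 10 11 12 13 14 15 16 17 18
     W  L  W  L  W  L  W  L  W  L  W  L  W  L  W  L  W  L  W
Position 18 is W, so the first player wins.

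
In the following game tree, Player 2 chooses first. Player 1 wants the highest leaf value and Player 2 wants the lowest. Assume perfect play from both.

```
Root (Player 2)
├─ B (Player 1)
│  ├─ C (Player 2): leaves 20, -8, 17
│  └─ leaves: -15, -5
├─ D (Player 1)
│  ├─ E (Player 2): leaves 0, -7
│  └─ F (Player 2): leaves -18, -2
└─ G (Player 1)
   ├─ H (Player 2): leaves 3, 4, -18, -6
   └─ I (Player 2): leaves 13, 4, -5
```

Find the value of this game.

-7

C (Player 2): min(20, -8, 17) = -8
B (Player 1): max(-8, -15, -5) = -5
E (Player 2): min(0, -7) = -7
F (Player 2): min(-18, -2) = -18
D (Player 1): max(-7, -18) = -7
H (Player 2): min(3, 4, -18, -6) = -18
I (Player 2): min(13, 4, -5) = -5
G (Player 1): max(-18, -5) = -5
Root (Player 2): min(-5, -7, -5) = -7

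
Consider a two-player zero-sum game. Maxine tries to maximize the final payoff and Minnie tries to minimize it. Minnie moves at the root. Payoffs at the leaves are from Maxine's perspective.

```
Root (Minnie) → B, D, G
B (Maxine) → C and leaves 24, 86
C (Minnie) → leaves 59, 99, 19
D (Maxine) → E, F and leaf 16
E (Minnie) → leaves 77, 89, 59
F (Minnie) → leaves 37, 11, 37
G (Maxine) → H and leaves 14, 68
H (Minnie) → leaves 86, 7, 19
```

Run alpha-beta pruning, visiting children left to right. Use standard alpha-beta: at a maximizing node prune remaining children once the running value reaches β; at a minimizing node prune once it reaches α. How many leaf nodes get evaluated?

15

C [α=-∞,β=+∞]: v=19
B [α=-∞,β=+∞]: v=86
E [α=-∞,β=86]: v=59
F [α=59,β=86]: v=37 after child 1 ≤ α → α-cutoff, skip 2
D [α=-∞,β=86]: v=59
H [α=-∞,β=59]: v=7
G [α=-∞,β=59]: v=68
Root [α=-∞,β=+∞]: v=59
Leaves evaluated: 15 of 17.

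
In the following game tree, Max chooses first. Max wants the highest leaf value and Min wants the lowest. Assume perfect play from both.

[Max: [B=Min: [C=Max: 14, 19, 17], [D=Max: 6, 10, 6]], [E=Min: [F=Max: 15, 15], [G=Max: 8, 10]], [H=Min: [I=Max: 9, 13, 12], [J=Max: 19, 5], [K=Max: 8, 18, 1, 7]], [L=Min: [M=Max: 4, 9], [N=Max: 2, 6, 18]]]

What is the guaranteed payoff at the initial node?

13

C (Max): max(14, 19, 17) = 19
D (Max): max(6, 10, 6) = 10
B (Min): min(19, 10) = 10
F (Max): max(15, 15) = 15
G (Max): max(8, 10) = 10
E (Min): min(15, 10) = 10
I (Max): max(9, 13, 12) = 13
J (Max): max(19, 5) = 19
K (Max): max(8, 18, 1, 7) = 18
H (Min): min(13, 19, 18) = 13
M (Max): max(4, 9) = 9
N (Max): max(2, 6, 18) = 18
L (Min): min(9, 18) = 9
Root (Max): max(10, 10, 13, 9) = 13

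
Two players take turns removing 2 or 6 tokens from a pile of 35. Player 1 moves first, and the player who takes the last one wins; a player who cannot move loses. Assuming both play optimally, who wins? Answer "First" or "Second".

First

W/L table (W = player to move can force a win):
i:   0  1  2  3  4  5  6  7  8  9 10 11 12 13 14 15 16 17 18 19 20 21 22 23 24 25 26 27 28 29 30 31 32 33 34 35
     L  L  W  W  L  L  W  W  L  L  W  W  L  L  W  W  L  L  W  W  L  L  W  W  L  L  W  W  L  L  W  W  L  L  W  W
Position 35 is W, so the first player wins.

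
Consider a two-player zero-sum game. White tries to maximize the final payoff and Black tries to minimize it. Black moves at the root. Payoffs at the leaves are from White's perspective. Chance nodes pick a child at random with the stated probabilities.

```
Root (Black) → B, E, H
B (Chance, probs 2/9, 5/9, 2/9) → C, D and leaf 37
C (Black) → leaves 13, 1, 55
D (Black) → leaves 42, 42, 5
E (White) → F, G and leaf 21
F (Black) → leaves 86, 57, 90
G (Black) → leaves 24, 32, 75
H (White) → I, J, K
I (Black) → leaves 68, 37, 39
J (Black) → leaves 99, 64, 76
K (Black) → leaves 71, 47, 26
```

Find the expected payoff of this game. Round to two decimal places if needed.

11.22

C (Black): min(13, 1, 55) = 1
D (Black): min(42, 42, 5) = 5
B (Chance): 2/9·1 + 5/9·5 + 2/9·37 = 11.22
F (Black): min(86, 57, 90) = 57
G (Black): min(24, 32, 75) = 24
E (White): max(57, 24, 21) = 57
I (Black): min(68, 37, 39) = 37
J (Black): min(99, 64, 76) = 64
K (Black): min(71, 47, 26) = 26
H (White): max(37, 64, 26) = 64
Root (Black): min(11.22, 57, 64) = 11.22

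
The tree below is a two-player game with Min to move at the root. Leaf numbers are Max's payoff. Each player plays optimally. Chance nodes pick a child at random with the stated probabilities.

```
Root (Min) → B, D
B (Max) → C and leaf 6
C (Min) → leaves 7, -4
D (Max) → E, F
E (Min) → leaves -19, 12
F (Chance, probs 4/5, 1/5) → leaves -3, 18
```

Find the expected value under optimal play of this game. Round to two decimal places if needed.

1.2

C (Min): min(7, -4) = -4
B (Max): max(-4, 6) = 6
E (Min): min(-19, 12) = -19
F (Chance): 4/5·-3 + 1/5·18 = 1.2
D (Max): max(-19, 1.2) = 1.2
Root (Min): min(6, 1.2) = 1.2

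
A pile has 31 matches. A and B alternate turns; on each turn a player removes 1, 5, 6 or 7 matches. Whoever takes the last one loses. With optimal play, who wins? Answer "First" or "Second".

First

W/L table (W = player to move can force a win):
i:   0  1  2  3  4  5  6  7  8  9 10 11 12 13 14 15 16 17 18 19 20 21 22 23 24 25 26 27 28 29 30 31
     W  L  W  L  W  L  W  W  W  W  W  W  W  L  W  L  W  L  W  W  W  W  W  W  W  L  W  L  W  L  W  W
Position 31 is W, so the first player wins.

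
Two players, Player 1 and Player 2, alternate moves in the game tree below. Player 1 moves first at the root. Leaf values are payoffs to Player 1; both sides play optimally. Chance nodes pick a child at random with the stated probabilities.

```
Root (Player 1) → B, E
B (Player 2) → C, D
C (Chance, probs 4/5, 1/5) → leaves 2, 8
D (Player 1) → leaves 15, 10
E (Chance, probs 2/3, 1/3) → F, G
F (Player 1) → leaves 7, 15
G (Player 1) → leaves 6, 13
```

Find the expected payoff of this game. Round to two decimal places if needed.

14.33

C (Chance): 4/5·2 + 1/5·8 = 3.2
D (Player 1): max(15, 10) = 15
B (Player 2): min(3.2, 15) = 3.2
F (Player 1): max(7, 15) = 15
G (Player 1): max(6, 13) = 13
E (Chance): 2/3·15 + 1/3·13 = 14.33
Root (Player 1): max(3.2, 14.33) = 14.33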